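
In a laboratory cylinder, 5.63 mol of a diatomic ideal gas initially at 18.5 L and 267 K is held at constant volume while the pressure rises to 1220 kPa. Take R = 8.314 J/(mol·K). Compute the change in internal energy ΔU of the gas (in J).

25200 J

P₁ = nRT₁/V₁ = 5.63×8.314×267/18.5 = 676 kPa.
Isochoric: V stays 18.5 L; P/T = const ⇒ T₂ = 482 K, P₂ = 1220 kPa.
For an ideal gas ΔU = nCvΔT with Cv = (5/2)R = 20.8 J/(mol·K).
ΔU = 5.63×20.8×(482−267) = 25200 J.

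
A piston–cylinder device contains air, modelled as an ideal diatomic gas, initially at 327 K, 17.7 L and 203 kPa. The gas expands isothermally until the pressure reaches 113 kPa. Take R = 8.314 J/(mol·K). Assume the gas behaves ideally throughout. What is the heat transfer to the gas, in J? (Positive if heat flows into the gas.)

n = P₁V₁/(RT₁) = 203×17.7/(8.314×327) = 1.32 mol.
Isothermal: T stays 327 K; PV = const ⇒ V₂ = 31.8 L, P₂ = 113 kPa.
ΔU = 0 (ideal gas, T constant).
W = nRT ln(V₂/V₁) = 1.32×8.314×327×ln(1.80) = 2100 J.
Q = ΔU + W = 2100 J.

2100 J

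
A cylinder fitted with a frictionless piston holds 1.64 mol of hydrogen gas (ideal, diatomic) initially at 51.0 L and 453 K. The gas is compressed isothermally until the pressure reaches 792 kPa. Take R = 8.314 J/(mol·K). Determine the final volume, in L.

P₁ = nRT₁/V₁ = 1.64×8.314×453/51.0 = 121 kPa.
Isothermal: T stays 453 K; PV = const ⇒ V₂ = 7.80 L, P₂ = 792 kPa.

7.80 L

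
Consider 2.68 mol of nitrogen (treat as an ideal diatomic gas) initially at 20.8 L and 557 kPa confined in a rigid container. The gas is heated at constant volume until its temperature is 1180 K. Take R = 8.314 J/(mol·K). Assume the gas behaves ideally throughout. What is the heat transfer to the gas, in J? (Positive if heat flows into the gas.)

36800 J

T₁ = P₁V₁/(nR) = 557×20.8/(2.68×8.314) = 520 K.
Isochoric: V stays 20.8 L; P/T = const ⇒ T₂ = 1180 K, P₂ = 1260 kPa.
W = 0 (no volume change).
ΔU = nCvΔT = 2.68×20.8×(1180−520) = 36800 J.
Q = ΔU = 36800 J.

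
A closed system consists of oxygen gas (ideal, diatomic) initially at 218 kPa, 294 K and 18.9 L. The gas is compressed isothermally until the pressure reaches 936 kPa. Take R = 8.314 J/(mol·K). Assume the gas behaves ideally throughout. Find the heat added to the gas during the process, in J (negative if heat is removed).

-6000 J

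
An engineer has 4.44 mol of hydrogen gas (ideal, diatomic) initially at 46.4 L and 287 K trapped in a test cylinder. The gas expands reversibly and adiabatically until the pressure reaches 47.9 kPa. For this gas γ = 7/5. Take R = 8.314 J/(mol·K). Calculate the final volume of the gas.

P₁ = nRT₁/V₁ = 4.44×8.314×287/46.4 = 228 kPa.
Adiabatic: T₂/T₁ = (P₂/P₁)^((γ−1)/γ) ⇒ T₂ = 287×(0.210)^0.286 = 184 K; V₂ = 142 L.

142 L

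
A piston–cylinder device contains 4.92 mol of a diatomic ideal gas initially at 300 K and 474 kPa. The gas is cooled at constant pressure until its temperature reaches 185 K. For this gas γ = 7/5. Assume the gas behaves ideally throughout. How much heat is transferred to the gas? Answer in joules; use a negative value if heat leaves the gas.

-16500 J

V₁ = nRT₁/P₁ = 4.92×8.314×300/474 = 25.9 L.
Isobaric: P stays 474 kPa; V/T = const ⇒ T₂ = 185 K, V₂ = 16.0 L.
W = PΔV = 474×(16.0−25.9) kPa·L = -4700 J.
ΔU = nCvΔT = 4.92×20.8×(185−300) = -11800 J.
Q = ΔU + W = nCpΔT = -16500 J.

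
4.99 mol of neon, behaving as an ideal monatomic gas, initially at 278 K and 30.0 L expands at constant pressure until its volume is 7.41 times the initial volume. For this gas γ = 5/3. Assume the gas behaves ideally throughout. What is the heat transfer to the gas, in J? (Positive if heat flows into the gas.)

P₁ = nRT₁/V₁ = 4.99×8.314×278/30.0 = 384 kPa.
Isobaric: P stays 384 kPa; V/T = const ⇒ T₂ = 2060 K, V₂ = 222 L.
W = PΔV = 384×(222−30.0) kPa·L = 73900 J.
ΔU = nCvΔT = 4.99×12.5×(2060−278) = 111000 J.
Q = ΔU + W = nCpΔT = 185000 J.

185000 J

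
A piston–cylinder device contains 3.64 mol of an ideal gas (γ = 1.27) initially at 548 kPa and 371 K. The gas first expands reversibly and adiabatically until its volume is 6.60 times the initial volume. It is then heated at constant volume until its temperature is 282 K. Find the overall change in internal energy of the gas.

-9980 J

V₁ = nRT₁/P₁ = 3.64×8.314×371/548 = 20.5 L.
Step 1 — Adiabatic: TV^(γ−1) = const ⇒ T₂ = 371×(0.152)^0.270 = 223 K; PV^γ = const ⇒ P₂ = 49.9 kPa.
ΔU = nCvΔT = 3.64×30.8×(223−371) = -16600 J.
Q = 0 for an adiabatic process, so W = −ΔU = 16600 J.
State after step 1: P = 49.9 kPa, V = 135 L, T = 223 K.
Step 2 — Isochoric: V stays 135 L; P/T = const ⇒ T₂ = 282 K, P₂ = 63.1 kPa.
W = 0 (no volume change).
ΔU = nCvΔT = 3.64×30.8×(282−223) = 6620 J.
Q = ΔU = 6620 J.
Net over both steps: W = 16600 J, Q = 6620 J, ΔU = -9980 J.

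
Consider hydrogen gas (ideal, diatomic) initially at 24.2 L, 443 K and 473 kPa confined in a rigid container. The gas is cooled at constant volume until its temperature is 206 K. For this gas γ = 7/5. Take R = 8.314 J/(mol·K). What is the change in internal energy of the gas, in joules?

-15300 J

n = P₁V₁/(RT₁) = 473×24.2/(8.314×443) = 3.11 mol.
Isochoric: V stays 24.2 L; P/T = const ⇒ T₂ = 206 K, P₂ = 220 kPa.
For an ideal gas ΔU = nCvΔT with Cv = (5/2)R = 20.8 J/(mol·K).
ΔU = 3.11×20.8×(206−443) = -15300 J.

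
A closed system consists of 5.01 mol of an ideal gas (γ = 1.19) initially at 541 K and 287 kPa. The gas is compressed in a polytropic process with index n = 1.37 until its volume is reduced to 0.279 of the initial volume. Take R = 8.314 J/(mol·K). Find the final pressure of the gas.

V₁ = nRT₁/P₁ = 5.01×8.314×541/287 = 78.5 L.
Polytropic n=1.37: T₂ = T₁(V₁/V₂)^(n−1) = 541×(3.58)^0.37 = 868 K; P₂ = P₁(V₁/V₂)^n = 1650 kPa.

1650 kPa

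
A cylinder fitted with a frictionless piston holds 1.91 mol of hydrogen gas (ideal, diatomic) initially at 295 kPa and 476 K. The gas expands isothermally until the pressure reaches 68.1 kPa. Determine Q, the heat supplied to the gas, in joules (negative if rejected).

V₁ = nRT₁/P₁ = 1.91×8.314×476/295 = 25.6 L.
Isothermal: T stays 476 K; PV = const ⇒ V₂ = 111 L, P₂ = 68.1 kPa.
ΔU = 0 (ideal gas, T constant).
W = nRT ln(V₂/V₁) = 1.91×8.314×476×ln(4.33) = 11100 J.
Q = ΔU + W = 11100 J.

11100 J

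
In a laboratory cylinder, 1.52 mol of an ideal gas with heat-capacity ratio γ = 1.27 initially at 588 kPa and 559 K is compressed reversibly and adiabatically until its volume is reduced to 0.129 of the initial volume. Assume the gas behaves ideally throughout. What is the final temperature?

972 K

V₁ = nRT₁/P₁ = 1.52×8.314×559/588 = 12.0 L.
Adiabatic: TV^(γ−1) = const ⇒ T₂ = 559×(7.75)^0.270 = 972 K; PV^γ = const ⇒ P₂ = 7920 kPa.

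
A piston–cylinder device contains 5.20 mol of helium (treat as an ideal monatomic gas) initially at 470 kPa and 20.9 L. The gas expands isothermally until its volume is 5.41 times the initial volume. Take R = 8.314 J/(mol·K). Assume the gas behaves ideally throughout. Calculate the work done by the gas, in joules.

T₁ = P₁V₁/(nR) = 470×20.9/(5.20×8.314) = 227 K.
Isothermal: T stays 227 K; PV = const ⇒ V₂ = 113 L, P₂ = 86.9 kPa.
W = nRT ln(V₂/V₁) = 5.20×8.314×227×ln(5.41) = 16600 J.

16600 J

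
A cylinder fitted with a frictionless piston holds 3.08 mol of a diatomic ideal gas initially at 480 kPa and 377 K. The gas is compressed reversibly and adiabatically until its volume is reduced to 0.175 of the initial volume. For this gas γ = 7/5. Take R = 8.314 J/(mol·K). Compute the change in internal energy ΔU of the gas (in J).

24300 J

V₁ = nRT₁/P₁ = 3.08×8.314×377/480 = 20.1 L.
Adiabatic: TV^(γ−1) = const ⇒ T₂ = 377×(5.71)^0.400 = 757 K; PV^γ = const ⇒ P₂ = 5510 kPa.
For an ideal gas ΔU = nCvΔT with Cv = (5/2)R = 20.8 J/(mol·K).
ΔU = 3.08×20.8×(757−377) = 24300 J.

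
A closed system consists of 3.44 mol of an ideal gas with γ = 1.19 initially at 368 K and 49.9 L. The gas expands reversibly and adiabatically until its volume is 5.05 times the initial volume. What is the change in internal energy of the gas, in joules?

-14700 J

P₁ = nRT₁/V₁ = 3.44×8.314×368/49.9 = 211 kPa.
Adiabatic: TV^(γ−1) = const ⇒ T₂ = 368×(0.198)^0.190 = 271 K; PV^γ = const ⇒ P₂ = 30.7 kPa.
For an ideal gas ΔU = nCvΔT with Cv = R/(γ−1) = 43.8 J/(mol·K).
ΔU = 3.44×43.8×(271−368) = -14700 J.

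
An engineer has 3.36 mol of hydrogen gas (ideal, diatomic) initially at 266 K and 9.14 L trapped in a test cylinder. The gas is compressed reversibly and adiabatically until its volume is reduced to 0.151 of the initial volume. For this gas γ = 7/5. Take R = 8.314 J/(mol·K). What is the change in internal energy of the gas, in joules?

21000 J

P₁ = nRT₁/V₁ = 3.36×8.314×266/9.14 = 813 kPa.
Adiabatic: TV^(γ−1) = const ⇒ T₂ = 266×(6.62)^0.400 = 567 K; PV^γ = const ⇒ P₂ = 11500 kPa.
For an ideal gas ΔU = nCvΔT with Cv = (5/2)R = 20.8 J/(mol·K).
ΔU = 3.36×20.8×(567−266) = 21000 J.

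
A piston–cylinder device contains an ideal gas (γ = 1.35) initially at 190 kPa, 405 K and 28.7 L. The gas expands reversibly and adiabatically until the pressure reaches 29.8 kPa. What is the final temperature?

Adiabatic: T₂/T₁ = (P₂/P₁)^((γ−1)/γ) ⇒ T₂ = 405×(0.157)^0.259 = 251 K; V₂ = 113 L.

251 K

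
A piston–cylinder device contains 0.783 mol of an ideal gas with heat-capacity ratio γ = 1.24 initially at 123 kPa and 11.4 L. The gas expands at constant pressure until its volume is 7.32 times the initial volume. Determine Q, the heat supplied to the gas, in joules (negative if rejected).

45800 J

T₁ = P₁V₁/(nR) = 123×11.4/(0.783×8.314) = 215 K.
Isobaric: P stays 123 kPa; V/T = const ⇒ T₂ = 1580 K, V₂ = 83.4 L.
W = PΔV = 123×(83.4−11.4) kPa·L = 8860 J.
ΔU = nCvΔT = 0.783×34.6×(1580−215) = 36900 J.
Q = ΔU + W = nCpΔT = 45800 J.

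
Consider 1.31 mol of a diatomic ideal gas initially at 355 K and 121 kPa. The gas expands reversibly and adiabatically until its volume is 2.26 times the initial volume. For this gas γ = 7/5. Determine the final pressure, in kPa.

38.6 kPa

V₁ = nRT₁/P₁ = 1.31×8.314×355/121 = 32.0 L.
Adiabatic: TV^(γ−1) = const ⇒ T₂ = 355×(0.442)^0.400 = 256 K; PV^γ = const ⇒ P₂ = 38.6 kPa.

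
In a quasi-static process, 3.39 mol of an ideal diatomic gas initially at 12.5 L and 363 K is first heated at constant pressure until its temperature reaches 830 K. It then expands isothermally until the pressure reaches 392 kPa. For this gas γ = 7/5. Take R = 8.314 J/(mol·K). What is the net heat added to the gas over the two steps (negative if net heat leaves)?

P₁ = nRT₁/V₁ = 3.39×8.314×363/12.5 = 818 kPa.
Step 1 — Isobaric: P stays 818 kPa; V/T = const ⇒ T₂ = 830 K, V₂ = 28.6 L.
W = PΔV = 818×(28.6−12.5) kPa·L = 13200 J.
ΔU = nCvΔT = 3.39×20.8×(830−363) = 32900 J.
Q = ΔU + W = nCpΔT = 46100 J.
State after step 1: P = 818 kPa, V = 28.6 L, T = 830 K.
Step 2 — Isothermal: T stays 830 K; PV = const ⇒ V₂ = 59.7 L, P₂ = 392 kPa.
ΔU = 0 (ideal gas, T constant).
W = nRT ln(V₂/V₁) = 3.39×8.314×830×ln(2.09) = 17200 J.
Q = ΔU + W = 17200 J.
Net over both steps: W = 30400 J, Q = 63300 J, ΔU = 32900 J.

63300 J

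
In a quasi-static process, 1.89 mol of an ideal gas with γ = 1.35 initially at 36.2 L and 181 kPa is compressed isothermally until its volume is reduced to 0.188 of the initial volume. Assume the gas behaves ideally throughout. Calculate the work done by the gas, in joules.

-11000 J

T₁ = P₁V₁/(nR) = 181×36.2/(1.89×8.314) = 417 K.
Isothermal: T stays 417 K; PV = const ⇒ V₂ = 6.81 L, P₂ = 963 kPa.
W = nRT ln(V₂/V₁) = 1.89×8.314×417×ln(0.188) = -11000 J.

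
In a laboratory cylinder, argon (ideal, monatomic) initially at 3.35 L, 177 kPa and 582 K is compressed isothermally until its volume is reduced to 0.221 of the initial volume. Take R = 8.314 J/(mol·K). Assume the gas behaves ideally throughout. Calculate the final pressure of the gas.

Isothermal: T stays 582 K; PV = const ⇒ V₂ = 0.740 L, P₂ = 801 kPa.

801 kPa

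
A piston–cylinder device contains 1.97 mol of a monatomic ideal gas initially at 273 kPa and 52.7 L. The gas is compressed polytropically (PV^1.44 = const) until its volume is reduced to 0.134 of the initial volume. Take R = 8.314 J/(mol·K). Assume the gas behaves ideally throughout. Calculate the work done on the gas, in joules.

T₁ = P₁V₁/(nR) = 273×52.7/(1.97×8.314) = 878 K.
Polytropic n=1.44: T₂ = T₁(V₁/V₂)^(n−1) = 878×(7.46)^0.44 = 2130 K; P₂ = P₁(V₁/V₂)^n = 4930 kPa.
W = (P₁V₁−P₂V₂)/(n−1) = (273×52.7−4930×7.06)/0.44 = -46500 J.
Work done on the gas = −W_by = 46500 J.

46500 J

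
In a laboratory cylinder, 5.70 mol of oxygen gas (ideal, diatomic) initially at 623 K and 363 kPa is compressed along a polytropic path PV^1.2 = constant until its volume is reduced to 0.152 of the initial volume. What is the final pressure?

3480 kPa

V₁ = nRT₁/P₁ = 5.70×8.314×623/363 = 81.3 L.
Polytropic n=1.2: T₂ = T₁(V₁/V₂)^(n−1) = 623×(6.58)^0.20 = 908 K; P₂ = P₁(V₁/V₂)^n = 3480 kPa.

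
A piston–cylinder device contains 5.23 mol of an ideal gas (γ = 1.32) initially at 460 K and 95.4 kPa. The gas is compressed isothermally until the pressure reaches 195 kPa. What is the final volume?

V₁ = nRT₁/P₁ = 5.23×8.314×460/95.4 = 210 L.
Isothermal: T stays 460 K; PV = const ⇒ V₂ = 103 L, P₂ = 195 kPa.

103 L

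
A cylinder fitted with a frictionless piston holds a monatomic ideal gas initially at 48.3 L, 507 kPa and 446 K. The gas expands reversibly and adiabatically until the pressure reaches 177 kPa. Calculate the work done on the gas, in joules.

-12600 J

n = P₁V₁/(RT₁) = 507×48.3/(8.314×446) = 6.60 mol.
Adiabatic: T₂/T₁ = (P₂/P₁)^((γ−1)/γ) ⇒ T₂ = 446×(0.349)^0.400 = 293 K; V₂ = 90.8 L.
ΔU = nCvΔT = 6.60×12.5×(293−446) = -12600 J.
Q = 0 for an adiabatic process, so W = −ΔU = 12600 J.
Work done on the gas = −W_by = -12600 J.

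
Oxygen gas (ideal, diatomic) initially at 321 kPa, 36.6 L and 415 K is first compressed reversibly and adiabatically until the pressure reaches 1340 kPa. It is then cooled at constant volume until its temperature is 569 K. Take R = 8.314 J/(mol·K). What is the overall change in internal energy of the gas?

10900 J

n = P₁V₁/(RT₁) = 321×36.6/(8.314×415) = 3.41 mol.
Step 1 — Adiabatic: T₂/T₁ = (P₂/P₁)^((γ−1)/γ) ⇒ T₂ = 415×(4.17)^0.286 = 624 K; V₂ = 13.2 L.
ΔU = nCvΔT = 3.41×20.8×(624−415) = 14800 J.
Q = 0 for an adiabatic process, so W = −ΔU = -14800 J.
State after step 1: P = 1340 kPa, V = 13.2 L, T = 624 K.
Step 2 — Isochoric: V stays 13.2 L; P/T = const ⇒ T₂ = 569 K, P₂ = 1220 kPa.
W = 0 (no volume change).
ΔU = nCvΔT = 3.41×20.8×(569−624) = -3910 J.
Q = ΔU = -3910 J.
Net over both steps: W = -14800 J, Q = -3910 J, ΔU = 10900 J.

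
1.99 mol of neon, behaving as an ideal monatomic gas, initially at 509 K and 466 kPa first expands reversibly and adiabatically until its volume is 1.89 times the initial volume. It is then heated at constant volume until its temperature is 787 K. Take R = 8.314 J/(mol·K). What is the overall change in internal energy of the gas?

6900 J

V₁ = nRT₁/P₁ = 1.99×8.314×509/466 = 18.1 L.
Step 1 — Adiabatic: TV^(γ−1) = const ⇒ T₂ = 509×(0.529)^0.667 = 333 K; PV^γ = const ⇒ P₂ = 161 kPa.
ΔU = nCvΔT = 1.99×12.5×(333−509) = -4370 J.
Q = 0 for an adiabatic process, so W = −ΔU = 4370 J.
State after step 1: P = 161 kPa, V = 34.2 L, T = 333 K.
Step 2 — Isochoric: V stays 34.2 L; P/T = const ⇒ T₂ = 787 K, P₂ = 381 kPa.
W = 0 (no volume change).
ΔU = nCvΔT = 1.99×12.5×(787−333) = 11300 J.
Q = ΔU = 11300 J.
Net over both steps: W = 4370 J, Q = 11300 J, ΔU = 6900 J.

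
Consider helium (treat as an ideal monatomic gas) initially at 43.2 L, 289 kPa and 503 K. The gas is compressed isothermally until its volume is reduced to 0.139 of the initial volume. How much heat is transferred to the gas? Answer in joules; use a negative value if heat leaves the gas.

-24600 J

n = P₁V₁/(RT₁) = 289×43.2/(8.314×503) = 2.99 mol.
Isothermal: T stays 503 K; PV = const ⇒ V₂ = 6.00 L, P₂ = 2080 kPa.
ΔU = 0 (ideal gas, T constant).
W = nRT ln(V₂/V₁) = 2.99×8.314×503×ln(0.139) = -24600 J.
Q = ΔU + W = -24600 J.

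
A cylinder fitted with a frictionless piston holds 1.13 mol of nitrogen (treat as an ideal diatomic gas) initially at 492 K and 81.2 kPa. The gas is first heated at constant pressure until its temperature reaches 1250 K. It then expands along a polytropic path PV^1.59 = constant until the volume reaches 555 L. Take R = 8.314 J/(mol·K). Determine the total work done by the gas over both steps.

18000 J

V₁ = nRT₁/P₁ = 1.13×8.314×492/81.2 = 56.9 L.
Step 1 — Isobaric: P stays 81.2 kPa; V/T = const ⇒ T₂ = 1250 K, V₂ = 145 L.
W = PΔV = 81.2×(145−56.9) kPa·L = 7120 J.
ΔU = nCvΔT = 1.13×20.8×(1250−492) = 17800 J.
Q = ΔU + W = nCpΔT = 24900 J.
State after step 1: P = 81.2 kPa, V = 145 L, T = 1250 K.
Step 2 — Polytropic n=1.59: T₂ = T₁(V₁/V₂)^(n−1) = 1250×(0.261)^0.59 = 565 K; P₂ = P₁(V₁/V₂)^n = 9.57 kPa.
W = (P₁V₁−P₂V₂)/(n−1) = (81.2×145−9.57×555)/0.59 = 10900 J.
ΔU = nCvΔT = 1.13×20.8×(565−1250) = -16100 J.
Q = ΔU + W = -5180 J.
Net over both steps: W = 18000 J, Q = 19700 J, ΔU = 1720 J.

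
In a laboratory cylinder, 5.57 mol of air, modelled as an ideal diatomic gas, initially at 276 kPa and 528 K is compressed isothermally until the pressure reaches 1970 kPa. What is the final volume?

12.4 L

V₁ = nRT₁/P₁ = 5.57×8.314×528/276 = 88.6 L.
Isothermal: T stays 528 K; PV = const ⇒ V₂ = 12.4 L, P₂ = 1970 kPa.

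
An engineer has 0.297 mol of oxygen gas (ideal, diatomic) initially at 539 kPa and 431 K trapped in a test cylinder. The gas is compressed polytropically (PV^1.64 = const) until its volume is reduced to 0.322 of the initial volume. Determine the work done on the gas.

1770 J

V₁ = nRT₁/P₁ = 0.297×8.314×431/539 = 1.97 L.
Polytropic n=1.64: T₂ = T₁(V₁/V₂)^(n−1) = 431×(3.11)^0.64 = 890 K; P₂ = P₁(V₁/V₂)^n = 3460 kPa.
W = (P₁V₁−P₂V₂)/(n−1) = (539×1.97−3460×0.636)/0.64 = -1770 J.
Work done on the gas = −W_by = 1770 J.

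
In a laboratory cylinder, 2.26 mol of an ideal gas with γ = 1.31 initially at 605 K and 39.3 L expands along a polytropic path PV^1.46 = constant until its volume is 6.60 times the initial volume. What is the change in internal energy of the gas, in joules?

-21300 J

P₁ = nRT₁/V₁ = 2.26×8.314×605/39.3 = 289 kPa.
Polytropic n=1.46: T₂ = T₁(V₁/V₂)^(n−1) = 605×(0.152)^0.46 = 254 K; P₂ = P₁(V₁/V₂)^n = 18.4 kPa.
For an ideal gas ΔU = nCvΔT with Cv = R/(γ−1) = 26.8 J/(mol·K).
ΔU = 2.26×26.8×(254−605) = -21300 J.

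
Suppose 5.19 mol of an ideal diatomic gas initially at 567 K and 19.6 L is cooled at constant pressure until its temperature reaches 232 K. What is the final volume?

8.02 L

P₁ = nRT₁/V₁ = 5.19×8.314×567/19.6 = 1250 kPa.
Isobaric: P stays 1250 kPa; V/T = const ⇒ T₂ = 232 K, V₂ = 8.02 L.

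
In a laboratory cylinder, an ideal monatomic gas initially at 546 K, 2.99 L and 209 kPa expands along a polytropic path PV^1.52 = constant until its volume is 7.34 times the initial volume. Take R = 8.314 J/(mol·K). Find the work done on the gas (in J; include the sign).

-776 J

n = P₁V₁/(RT₁) = 209×2.99/(8.314×546) = 0.138 mol.
Polytropic n=1.52: T₂ = T₁(V₁/V₂)^(n−1) = 546×(0.136)^0.52 = 194 K; P₂ = P₁(V₁/V₂)^n = 10.1 kPa.
W = (P₁V₁−P₂V₂)/(n−1) = (209×2.99−10.1×21.9)/0.52 = 776 J.
Work done on the gas = −W_by = -776 J.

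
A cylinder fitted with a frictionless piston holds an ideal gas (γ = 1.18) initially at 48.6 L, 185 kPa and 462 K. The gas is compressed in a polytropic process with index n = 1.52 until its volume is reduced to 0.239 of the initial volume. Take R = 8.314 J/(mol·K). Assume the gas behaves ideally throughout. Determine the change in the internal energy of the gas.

n = P₁V₁/(RT₁) = 185×48.6/(8.314×462) = 2.34 mol.
Polytropic n=1.52: T₂ = T₁(V₁/V₂)^(n−1) = 462×(4.18)^0.52 = 972 K; P₂ = P₁(V₁/V₂)^n = 1630 kPa.
For an ideal gas ΔU = nCvΔT with Cv = R/(γ−1) = 46.2 J/(mol·K).
ΔU = 2.34×46.2×(972−462) = 55200 J.

55200 J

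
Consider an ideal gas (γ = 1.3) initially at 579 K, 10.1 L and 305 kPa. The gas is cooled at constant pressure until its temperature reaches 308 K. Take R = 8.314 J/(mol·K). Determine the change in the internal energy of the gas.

-4810 J

n = P₁V₁/(RT₁) = 305×10.1/(8.314×579) = 0.640 mol.
Isobaric: P stays 305 kPa; V/T = const ⇒ T₂ = 308 K, V₂ = 5.37 L.
For an ideal gas ΔU = nCvΔT with Cv = R/(γ−1) = 27.7 J/(mol·K).
ΔU = 0.640×27.7×(308−579) = -4810 J.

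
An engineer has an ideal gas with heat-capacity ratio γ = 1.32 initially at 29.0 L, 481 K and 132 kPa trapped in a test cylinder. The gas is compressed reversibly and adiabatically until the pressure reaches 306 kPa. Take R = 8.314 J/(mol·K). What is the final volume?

15.3 L

Adiabatic: T₂/T₁ = (P₂/P₁)^((γ−1)/γ) ⇒ T₂ = 481×(2.32)^0.242 = 590 K; V₂ = 15.3 L.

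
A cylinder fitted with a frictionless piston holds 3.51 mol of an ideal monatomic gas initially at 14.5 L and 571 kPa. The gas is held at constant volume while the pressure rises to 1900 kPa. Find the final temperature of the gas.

944 K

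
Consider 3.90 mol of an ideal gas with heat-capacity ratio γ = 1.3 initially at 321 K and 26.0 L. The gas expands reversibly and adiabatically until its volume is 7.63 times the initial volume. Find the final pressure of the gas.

28.5 kPa

P₁ = nRT₁/V₁ = 3.90×8.314×321/26.0 = 400 kPa.
Adiabatic: TV^(γ−1) = const ⇒ T₂ = 321×(0.131)^0.300 = 174 K; PV^γ = const ⇒ P₂ = 28.5 kPa.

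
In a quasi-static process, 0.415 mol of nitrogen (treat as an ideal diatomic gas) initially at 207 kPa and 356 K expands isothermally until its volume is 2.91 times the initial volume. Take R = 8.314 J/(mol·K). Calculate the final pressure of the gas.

V₁ = nRT₁/P₁ = 0.415×8.314×356/207 = 5.93 L.
Isothermal: T stays 356 K; PV = const ⇒ V₂ = 17.3 L, P₂ = 71.1 kPa.

71.1 kPa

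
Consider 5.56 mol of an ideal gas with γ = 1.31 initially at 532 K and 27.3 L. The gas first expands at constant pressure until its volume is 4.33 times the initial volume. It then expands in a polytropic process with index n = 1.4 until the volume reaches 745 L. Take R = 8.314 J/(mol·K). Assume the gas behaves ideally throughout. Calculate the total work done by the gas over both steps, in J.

221000 J

P₁ = nRT₁/V₁ = 5.56×8.314×532/27.3 = 901 kPa.
Step 1 — Isobaric: P stays 901 kPa; V/T = const ⇒ T₂ = 2300 K, V₂ = 118 L.
W = PΔV = 901×(118−27.3) kPa·L = 81900 J.
ΔU = nCvΔT = 5.56×26.8×(2300−532) = 264000 J.
Q = ΔU + W = nCpΔT = 346000 J.
State after step 1: P = 901 kPa, V = 118 L, T = 2300 K.
Step 2 — Polytropic n=1.4: T₂ = T₁(V₁/V₂)^(n−1) = 2300×(0.159)^0.40 = 1100 K; P₂ = P₁(V₁/V₂)^n = 68.4 kPa.
W = (P₁V₁−P₂V₂)/(n−1) = (901×118−68.4×745)/0.40 = 139000 J.
ΔU = nCvΔT = 5.56×26.8×(1100−2300) = -179000 J.
Q = ΔU + W = -40300 J.
Net over both steps: W = 221000 J, Q = 306000 J, ΔU = 85200 J.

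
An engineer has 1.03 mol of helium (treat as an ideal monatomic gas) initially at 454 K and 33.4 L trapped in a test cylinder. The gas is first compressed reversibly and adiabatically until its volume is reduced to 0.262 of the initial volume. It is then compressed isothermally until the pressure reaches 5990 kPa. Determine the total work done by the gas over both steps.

-24600 J

P₁ = nRT₁/V₁ = 1.03×8.314×454/33.4 = 116 kPa.
Step 1 — Adiabatic: TV^(γ−1) = const ⇒ T₂ = 454×(3.82)^0.667 = 1110 K; PV^γ = const ⇒ P₂ = 1090 kPa.
ΔU = nCvΔT = 1.03×12.5×(1110−454) = 8410 J.
Q = 0 for an adiabatic process, so W = −ΔU = -8410 J.
State after step 1: P = 1090 kPa, V = 8.75 L, T = 1110 K.
Step 2 — Isothermal: T stays 1110 K; PV = const ⇒ V₂ = 1.59 L, P₂ = 5990 kPa.
ΔU = 0 (ideal gas, T constant).
W = nRT ln(V₂/V₁) = 1.03×8.314×1110×ln(0.181) = -16200 J.
Q = ΔU + W = -16200 J.
Net over both steps: W = -24600 J, Q = -16200 J, ΔU = 8410 J.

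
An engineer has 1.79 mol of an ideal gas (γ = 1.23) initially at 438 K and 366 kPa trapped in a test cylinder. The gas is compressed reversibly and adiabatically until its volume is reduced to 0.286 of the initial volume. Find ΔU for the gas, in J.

V₁ = nRT₁/P₁ = 1.79×8.314×438/366 = 17.8 L.
Adiabatic: TV^(γ−1) = const ⇒ T₂ = 438×(3.50)^0.230 = 584 K; PV^γ = const ⇒ P₂ = 1710 kPa.
For an ideal gas ΔU = nCvΔT with Cv = R/(γ−1) = 36.1 J/(mol·K).
ΔU = 1.79×36.1×(584−438) = 9460 J.

9460 J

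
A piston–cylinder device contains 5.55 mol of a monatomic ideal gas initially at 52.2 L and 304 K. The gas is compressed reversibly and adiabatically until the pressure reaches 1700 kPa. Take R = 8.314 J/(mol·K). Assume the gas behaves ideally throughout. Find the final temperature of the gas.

636 K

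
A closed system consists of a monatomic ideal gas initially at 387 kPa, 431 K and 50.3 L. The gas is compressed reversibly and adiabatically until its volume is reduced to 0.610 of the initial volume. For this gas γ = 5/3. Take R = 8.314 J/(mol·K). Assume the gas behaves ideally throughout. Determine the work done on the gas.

11400 J

n = P₁V₁/(RT₁) = 387×50.3/(8.314×431) = 5.43 mol.
Adiabatic: TV^(γ−1) = const ⇒ T₂ = 431×(1.64)^0.667 = 599 K; PV^γ = const ⇒ P₂ = 882 kPa.
ΔU = nCvΔT = 5.43×12.5×(599−431) = 11400 J.
Q = 0 for an adiabatic process, so W = −ΔU = -11400 J.
Work done on the gas = −W_by = 11400 J.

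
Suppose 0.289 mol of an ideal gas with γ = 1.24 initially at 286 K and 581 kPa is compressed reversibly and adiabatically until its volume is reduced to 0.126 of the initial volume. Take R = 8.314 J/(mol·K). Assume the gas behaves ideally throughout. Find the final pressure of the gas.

V₁ = nRT₁/P₁ = 0.289×8.314×286/581 = 1.18 L.
Adiabatic: TV^(γ−1) = const ⇒ T₂ = 286×(7.94)^0.240 = 470 K; PV^γ = const ⇒ P₂ = 7580 kPa.

7580 kPa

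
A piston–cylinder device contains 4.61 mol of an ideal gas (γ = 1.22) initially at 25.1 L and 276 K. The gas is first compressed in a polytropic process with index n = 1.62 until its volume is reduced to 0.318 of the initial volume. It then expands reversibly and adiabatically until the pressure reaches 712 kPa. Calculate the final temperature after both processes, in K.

442 K

P₁ = nRT₁/V₁ = 4.61×8.314×276/25.1 = 421 kPa.
Step 1 — Polytropic n=1.62: T₂ = T₁(V₁/V₂)^(n−1) = 276×(3.14)^0.62 = 562 K; P₂ = P₁(V₁/V₂)^n = 2700 kPa.
W = (P₁V₁−P₂V₂)/(n−1) = (421×25.1−2700×7.98)/0.62 = -17700 J.
ΔU = nCvΔT = 4.61×37.8×(562−276) = 49800 J.
Q = ΔU + W = 32100 J.
State after step 1: P = 2700 kPa, V = 7.98 L, T = 562 K.
Step 2 — Adiabatic: T₂/T₁ = (P₂/P₁)^((γ−1)/γ) ⇒ T₂ = 562×(0.264)^0.180 = 442 K; V₂ = 23.8 L.
ΔU = nCvΔT = 4.61×37.8×(442−562) = -20900 J.
Q = 0 for an adiabatic process, so W = −ΔU = 20900 J.
Net over both steps: W = 3230 J, Q = 32100 J, ΔU = 28900 J.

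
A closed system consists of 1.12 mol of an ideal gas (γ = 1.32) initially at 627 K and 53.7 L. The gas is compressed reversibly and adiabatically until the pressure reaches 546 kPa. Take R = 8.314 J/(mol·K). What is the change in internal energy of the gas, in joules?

8740 J

P₁ = nRT₁/V₁ = 1.12×8.314×627/53.7 = 109 kPa.
Adiabatic: T₂/T₁ = (P₂/P₁)^((γ−1)/γ) ⇒ T₂ = 627×(5.02)^0.242 = 927 K; V₂ = 15.8 L.
For an ideal gas ΔU = nCvΔT with Cv = R/(γ−1) = 26.0 J/(mol·K).
ΔU = 1.12×26.0×(927−627) = 8740 J.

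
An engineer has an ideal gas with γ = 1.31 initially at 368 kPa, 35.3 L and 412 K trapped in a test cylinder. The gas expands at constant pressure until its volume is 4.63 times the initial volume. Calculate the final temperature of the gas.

Isobaric: P stays 368 kPa; V/T = const ⇒ T₂ = 1910 K, V₂ = 163 L.

1910 K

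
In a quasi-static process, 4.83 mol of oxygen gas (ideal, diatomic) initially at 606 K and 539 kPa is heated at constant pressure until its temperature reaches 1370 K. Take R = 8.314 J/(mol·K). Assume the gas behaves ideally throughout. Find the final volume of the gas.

102 L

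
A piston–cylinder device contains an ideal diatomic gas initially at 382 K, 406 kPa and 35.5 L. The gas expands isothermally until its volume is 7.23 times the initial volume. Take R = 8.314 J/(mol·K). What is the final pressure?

Isothermal: T stays 382 K; PV = const ⇒ V₂ = 257 L, P₂ = 56.2 kPa.

56.2 kPa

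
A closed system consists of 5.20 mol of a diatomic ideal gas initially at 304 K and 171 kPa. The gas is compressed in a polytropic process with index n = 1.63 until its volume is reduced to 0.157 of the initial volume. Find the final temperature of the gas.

V₁ = nRT₁/P₁ = 5.20×8.314×304/171 = 76.9 L.
Polytropic n=1.63: T₂ = T₁(V₁/V₂)^(n−1) = 304×(6.37)^0.63 = 976 K; P₂ = P₁(V₁/V₂)^n = 3500 kPa.

976 K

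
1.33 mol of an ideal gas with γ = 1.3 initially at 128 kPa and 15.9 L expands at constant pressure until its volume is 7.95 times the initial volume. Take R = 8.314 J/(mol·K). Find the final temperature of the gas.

1460 K

T₁ = P₁V₁/(nR) = 128×15.9/(1.33×8.314) = 184 K.
Isobaric: P stays 128 kPa; V/T = const ⇒ T₂ = 1460 K, V₂ = 126 L.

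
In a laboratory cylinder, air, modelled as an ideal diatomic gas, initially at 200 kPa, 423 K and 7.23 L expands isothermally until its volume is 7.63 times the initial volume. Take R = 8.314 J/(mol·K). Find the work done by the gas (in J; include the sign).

2940 J

n = P₁V₁/(RT₁) = 200×7.23/(8.314×423) = 0.411 mol.
Isothermal: T stays 423 K; PV = const ⇒ V₂ = 55.2 L, P₂ = 26.2 kPa.
W = nRT ln(V₂/V₁) = 0.411×8.314×423×ln(7.63) = 2940 J.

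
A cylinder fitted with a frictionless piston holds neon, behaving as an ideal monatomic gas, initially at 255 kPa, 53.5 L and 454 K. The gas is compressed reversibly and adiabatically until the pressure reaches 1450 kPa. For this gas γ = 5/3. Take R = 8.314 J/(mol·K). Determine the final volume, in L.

18.9 L

Adiabatic: T₂/T₁ = (P₂/P₁)^((γ−1)/γ) ⇒ T₂ = 454×(5.69)^0.400 = 910 K; V₂ = 18.9 L.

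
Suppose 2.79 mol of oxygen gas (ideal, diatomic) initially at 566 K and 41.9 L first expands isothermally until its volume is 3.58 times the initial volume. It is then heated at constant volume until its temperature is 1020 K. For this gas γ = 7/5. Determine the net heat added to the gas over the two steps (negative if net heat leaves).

43100 J

P₁ = nRT₁/V₁ = 2.79×8.314×566/41.9 = 313 kPa.
Step 1 — Isothermal: T stays 566 K; PV = const ⇒ V₂ = 150 L, P₂ = 87.5 kPa.
ΔU = 0 (ideal gas, T constant).
W = nRT ln(V₂/V₁) = 2.79×8.314×566×ln(3.58) = 16700 J.
Q = ΔU + W = 16700 J.
State after step 1: P = 87.5 kPa, V = 150 L, T = 566 K.
Step 2 — Isochoric: V stays 150 L; P/T = const ⇒ T₂ = 1020 K, P₂ = 158 kPa.
W = 0 (no volume change).
ΔU = nCvΔT = 2.79×20.8×(1020−566) = 26300 J.
Q = ΔU = 26300 J.
Net over both steps: W = 16700 J, Q = 43100 J, ΔU = 26300 J.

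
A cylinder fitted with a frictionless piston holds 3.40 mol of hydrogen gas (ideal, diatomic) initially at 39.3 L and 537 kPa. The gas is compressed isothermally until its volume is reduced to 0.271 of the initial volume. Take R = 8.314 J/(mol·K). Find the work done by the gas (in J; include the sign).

-27600 J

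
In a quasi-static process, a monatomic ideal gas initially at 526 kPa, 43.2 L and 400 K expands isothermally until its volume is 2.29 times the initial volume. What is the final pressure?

230 kPa

Isothermal: T stays 400 K; PV = const ⇒ V₂ = 98.9 L, P₂ = 230 kPa.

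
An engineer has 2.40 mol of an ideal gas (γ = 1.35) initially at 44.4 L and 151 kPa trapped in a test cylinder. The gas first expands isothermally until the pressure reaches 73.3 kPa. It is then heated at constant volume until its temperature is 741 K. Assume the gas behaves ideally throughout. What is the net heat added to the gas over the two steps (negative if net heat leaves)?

27900 J

T₁ = P₁V₁/(nR) = 151×44.4/(2.40×8.314) = 336 K.
Step 1 — Isothermal: T stays 336 K; PV = const ⇒ V₂ = 91.5 L, P₂ = 73.3 kPa.
ΔU = 0 (ideal gas, T constant).
W = nRT ln(V₂/V₁) = 2.40×8.314×336×ln(2.06) = 4850 J.
Q = ΔU + W = 4850 J.
State after step 1: P = 73.3 kPa, V = 91.5 L, T = 336 K.
Step 2 — Isochoric: V stays 91.5 L; P/T = const ⇒ T₂ = 741 K, P₂ = 162 kPa.
W = 0 (no volume change).
ΔU = nCvΔT = 2.40×23.8×(741−336) = 23100 J.
Q = ΔU = 23100 J.
Net over both steps: W = 4850 J, Q = 27900 J, ΔU = 23100 J.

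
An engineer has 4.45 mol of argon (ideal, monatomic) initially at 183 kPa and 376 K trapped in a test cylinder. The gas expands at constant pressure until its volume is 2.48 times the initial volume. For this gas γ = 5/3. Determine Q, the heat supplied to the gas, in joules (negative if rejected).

51500 J

V₁ = nRT₁/P₁ = 4.45×8.314×376/183 = 76.0 L.
Isobaric: P stays 183 kPa; V/T = const ⇒ T₂ = 932 K, V₂ = 189 L.
W = PΔV = 183×(189−76.0) kPa·L = 20600 J.
ΔU = nCvΔT = 4.45×12.5×(932−376) = 30900 J.
Q = ΔU + W = nCpΔT = 51500 J.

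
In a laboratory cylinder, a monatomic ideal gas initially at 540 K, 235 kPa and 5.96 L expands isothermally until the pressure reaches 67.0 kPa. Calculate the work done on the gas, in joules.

-1760 J

n = P₁V₁/(RT₁) = 235×5.96/(8.314×540) = 0.312 mol.
Isothermal: T stays 540 K; PV = const ⇒ V₂ = 20.9 L, P₂ = 67.0 kPa.
W = nRT ln(V₂/V₁) = 0.312×8.314×540×ln(3.51) = 1760 J.
Work done on the gas = −W_by = -1760 J.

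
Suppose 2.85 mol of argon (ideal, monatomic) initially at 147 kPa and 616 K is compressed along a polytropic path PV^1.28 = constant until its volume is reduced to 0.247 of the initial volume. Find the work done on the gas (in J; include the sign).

V₁ = nRT₁/P₁ = 2.85×8.314×616/147 = 99.3 L.
Polytropic n=1.28: T₂ = T₁(V₁/V₂)^(n−1) = 616×(4.05)^0.28 = 911 K; P₂ = P₁(V₁/V₂)^n = 880 kPa.
W = (P₁V₁−P₂V₂)/(n−1) = (147×99.3−880×24.5)/0.28 = -25000 J.
Work done on the gas = −W_by = 25000 J.

25000 J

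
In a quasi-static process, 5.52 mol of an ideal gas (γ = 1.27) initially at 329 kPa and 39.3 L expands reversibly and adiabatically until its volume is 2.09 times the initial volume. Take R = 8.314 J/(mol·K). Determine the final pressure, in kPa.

T₁ = P₁V₁/(nR) = 329×39.3/(5.52×8.314) = 282 K.
Adiabatic: TV^(γ−1) = const ⇒ T₂ = 282×(0.478)^0.270 = 231 K; PV^γ = const ⇒ P₂ = 129 kPa.

129 kPa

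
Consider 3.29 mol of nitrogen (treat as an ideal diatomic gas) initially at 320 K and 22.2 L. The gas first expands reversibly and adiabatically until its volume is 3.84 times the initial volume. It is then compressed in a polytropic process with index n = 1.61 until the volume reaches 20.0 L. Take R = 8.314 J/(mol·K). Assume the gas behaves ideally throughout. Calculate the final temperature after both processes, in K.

P₁ = nRT₁/V₁ = 3.29×8.314×320/22.2 = 394 kPa.
Step 1 — Adiabatic: TV^(γ−1) = const ⇒ T₂ = 320×(0.260)^0.400 = 187 K; PV^γ = const ⇒ P₂ = 59.9 kPa.
ΔU = nCvΔT = 3.29×20.8×(187−320) = -9110 J.
Q = 0 for an adiabatic process, so W = −ΔU = 9110 J.
State after step 1: P = 59.9 kPa, V = 85.2 L, T = 187 K.
Step 2 — Polytropic n=1.61: T₂ = T₁(V₁/V₂)^(n−1) = 187×(4.26)^0.61 = 452 K; P₂ = P₁(V₁/V₂)^n = 619 kPa.
W = (P₁V₁−P₂V₂)/(n−1) = (59.9×85.2−619×20.0)/0.61 = -11900 J.
ΔU = nCvΔT = 3.29×20.8×(452−187) = 18200 J.
Q = ΔU + W = 6250 J.
Net over both steps: W = -2800 J, Q = 6250 J, ΔU = 9050 J.

452 K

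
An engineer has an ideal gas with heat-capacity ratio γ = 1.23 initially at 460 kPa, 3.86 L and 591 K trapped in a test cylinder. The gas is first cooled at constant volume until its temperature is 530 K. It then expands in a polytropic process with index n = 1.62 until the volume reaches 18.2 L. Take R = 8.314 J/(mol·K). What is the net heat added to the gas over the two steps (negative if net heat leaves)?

n = P₁V₁/(RT₁) = 460×3.86/(8.314×591) = 0.361 mol.
Step 1 — Isochoric: V stays 3.86 L; P/T = const ⇒ T₂ = 530 K, P₂ = 413 kPa.
W = 0 (no volume change).
ΔU = nCvΔT = 0.361×36.1×(530−591) = -797 J.
Q = ΔU = -797 J.
State after step 1: P = 413 kPa, V = 3.86 L, T = 530 K.
Step 2 — Polytropic n=1.62: T₂ = T₁(V₁/V₂)^(n−1) = 530×(0.212)^0.62 = 203 K; P₂ = P₁(V₁/V₂)^n = 33.5 kPa.
W = (P₁V₁−P₂V₂)/(n−1) = (413×3.86−33.5×18.2)/0.62 = 1590 J.
ΔU = nCvΔT = 0.361×36.1×(203−530) = -4280 J.
Q = ΔU + W = -2690 J.
Net over both steps: W = 1590 J, Q = -3490 J, ΔU = -5070 J.

-3490 J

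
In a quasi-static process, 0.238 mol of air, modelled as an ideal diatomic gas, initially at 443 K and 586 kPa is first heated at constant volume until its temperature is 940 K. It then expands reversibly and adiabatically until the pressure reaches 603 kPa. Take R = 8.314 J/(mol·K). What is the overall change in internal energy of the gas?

V₁ = nRT₁/P₁ = 0.238×8.314×443/586 = 1.50 L.
Step 1 — Isochoric: V stays 1.50 L; P/T = const ⇒ T₂ = 940 K, P₂ = 1240 kPa.
W = 0 (no volume change).
ΔU = nCvΔT = 0.238×20.8×(940−443) = 2460 J.
Q = ΔU = 2460 J.
State after step 1: P = 1240 kPa, V = 1.50 L, T = 940 K.
Step 2 — Adiabatic: T₂/T₁ = (P₂/P₁)^((γ−1)/γ) ⇒ T₂ = 940×(0.485)^0.286 = 764 K; V₂ = 2.51 L.
ΔU = nCvΔT = 0.238×20.8×(764−940) = -869 J.
Q = 0 for an adiabatic process, so W = −ΔU = 869 J.
Net over both steps: W = 869 J, Q = 2460 J, ΔU = 1590 J.

1590 J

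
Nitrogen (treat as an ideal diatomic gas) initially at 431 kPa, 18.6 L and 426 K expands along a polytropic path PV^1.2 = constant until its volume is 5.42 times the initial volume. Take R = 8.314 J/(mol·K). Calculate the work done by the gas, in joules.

11500 J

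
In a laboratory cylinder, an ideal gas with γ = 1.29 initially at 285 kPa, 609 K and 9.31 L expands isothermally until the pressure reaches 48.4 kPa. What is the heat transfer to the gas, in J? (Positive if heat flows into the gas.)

n = P₁V₁/(RT₁) = 285×9.31/(8.314×609) = 0.524 mol.
Isothermal: T stays 609 K; PV = const ⇒ V₂ = 54.8 L, P₂ = 48.4 kPa.
ΔU = 0 (ideal gas, T constant).
W = nRT ln(V₂/V₁) = 0.524×8.314×609×ln(5.89) = 4700 J.
Q = ΔU + W = 4700 J.

4700 J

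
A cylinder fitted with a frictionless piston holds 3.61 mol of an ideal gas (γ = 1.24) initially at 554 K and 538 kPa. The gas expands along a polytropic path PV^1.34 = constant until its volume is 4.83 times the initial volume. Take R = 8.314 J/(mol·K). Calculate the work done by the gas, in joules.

V₁ = nRT₁/P₁ = 3.61×8.314×554/538 = 30.9 L.
Polytropic n=1.34: T₂ = T₁(V₁/V₂)^(n−1) = 554×(0.207)^0.34 = 324 K; P₂ = P₁(V₁/V₂)^n = 65.2 kPa.
W = (P₁V₁−P₂V₂)/(n−1) = (538×30.9−65.2×149)/0.34 = 20300 J.

20300 J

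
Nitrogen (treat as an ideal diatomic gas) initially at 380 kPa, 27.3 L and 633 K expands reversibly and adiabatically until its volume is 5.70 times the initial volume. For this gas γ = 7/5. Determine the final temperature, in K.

316 K

Adiabatic: TV^(γ−1) = const ⇒ T₂ = 633×(0.175)^0.400 = 316 K; PV^γ = const ⇒ P₂ = 33.2 kPa.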